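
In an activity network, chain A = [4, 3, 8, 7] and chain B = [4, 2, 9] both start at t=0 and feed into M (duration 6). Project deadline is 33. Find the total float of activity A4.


Forward pass: ES(A4) = sum of predecessors on chain A = 15
EF = ES + duration = 15 + 7 = 22
Backward pass: LF(M) = deadline = 33; LS(M) = 33 - 6 = 27
LF(A4) = LS(M) - sum(successors on chain A) = 27 - 0 = 27
LS = LF - duration = 27 - 7 = 20
Total float = LS - ES = 20 - 15 = 5

5


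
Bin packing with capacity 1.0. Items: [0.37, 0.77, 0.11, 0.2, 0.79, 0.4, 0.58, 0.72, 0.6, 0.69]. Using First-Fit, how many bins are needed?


Place items sequentially using First-Fit:
  Item 0.37 -> new Bin 1
  Item 0.77 -> new Bin 2
  Item 0.11 -> Bin 1 (now 0.48)
  Item 0.2 -> Bin 1 (now 0.68)
  Item 0.79 -> new Bin 3
  Item 0.4 -> new Bin 4
  Item 0.58 -> Bin 4 (now 0.98)
  Item 0.72 -> new Bin 5
  Item 0.6 -> new Bin 6
  Item 0.69 -> new Bin 7
Total bins used = 7

7


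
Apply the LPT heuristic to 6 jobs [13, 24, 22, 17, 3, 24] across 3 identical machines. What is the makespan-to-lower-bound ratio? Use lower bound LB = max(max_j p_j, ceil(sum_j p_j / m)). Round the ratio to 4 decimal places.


LPT order: [24, 24, 22, 17, 13, 3]
Machine loads after assignment: [37, 27, 39]
LPT makespan = 39
Lower bound = max(max_job, ceil(total/3)) = max(24, 35) = 35
Ratio = 39 / 35 = 1.1143

1.1143


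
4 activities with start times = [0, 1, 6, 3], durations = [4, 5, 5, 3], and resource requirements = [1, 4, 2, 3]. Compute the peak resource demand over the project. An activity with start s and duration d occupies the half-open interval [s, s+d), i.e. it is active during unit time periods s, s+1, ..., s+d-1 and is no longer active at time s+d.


Each activity i is active on [start_i, start_i + duration_i).
Compute total resource usage per time slot:
  t=0: active resources = [1], total = 1
  t=1: active resources = [1, 4], total = 5
  t=2: active resources = [1, 4], total = 5
  t=3: active resources = [1, 4, 3], total = 8
  t=4: active resources = [4, 3], total = 7
  t=5: active resources = [4, 3], total = 7
  t=6: active resources = [2], total = 2
  t=7: active resources = [2], total = 2
  t=8: active resources = [2], total = 2
  t=9: active resources = [2], total = 2
  t=10: active resources = [2], total = 2
Peak resource demand = 8

8


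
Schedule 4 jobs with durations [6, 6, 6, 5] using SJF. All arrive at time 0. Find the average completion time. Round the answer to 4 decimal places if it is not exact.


SJF order (ascending): [5, 6, 6, 6]
Completion times:
  Job 1: burst=5, C=5
  Job 2: burst=6, C=11
  Job 3: burst=6, C=17
  Job 4: burst=6, C=23
Average completion = 56/4 = 14.0

14.0


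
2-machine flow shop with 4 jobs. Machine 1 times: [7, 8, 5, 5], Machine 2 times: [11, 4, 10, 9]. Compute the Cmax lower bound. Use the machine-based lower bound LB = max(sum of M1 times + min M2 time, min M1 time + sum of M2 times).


LB1 = sum(M1 times) + min(M2 times) = 25 + 4 = 29
LB2 = min(M1 times) + sum(M2 times) = 5 + 34 = 39
Lower bound = max(LB1, LB2) = max(29, 39) = 39

39


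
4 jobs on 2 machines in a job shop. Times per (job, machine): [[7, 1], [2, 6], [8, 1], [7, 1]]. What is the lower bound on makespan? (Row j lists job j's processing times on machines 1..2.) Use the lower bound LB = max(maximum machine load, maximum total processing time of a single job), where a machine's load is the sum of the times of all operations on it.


Machine loads:
  Machine 1: 7 + 2 + 8 + 7 = 24
  Machine 2: 1 + 6 + 1 + 1 = 9
Max machine load = 24
Job totals:
  Job 1: 8
  Job 2: 8
  Job 3: 9
  Job 4: 8
Max job total = 9
Lower bound = max(24, 9) = 24

24


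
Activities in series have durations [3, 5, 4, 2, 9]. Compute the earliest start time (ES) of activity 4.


Activity 4 starts after activities 1 through 3 complete.
Predecessor durations: [3, 5, 4]
ES = 3 + 5 + 4 = 12

12


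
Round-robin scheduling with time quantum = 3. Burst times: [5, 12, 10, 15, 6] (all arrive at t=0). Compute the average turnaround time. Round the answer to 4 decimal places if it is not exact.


Time quantum = 3
Execution trace:
  J1 runs 3 units, time = 3
  J2 runs 3 units, time = 6
  J3 runs 3 units, time = 9
  J4 runs 3 units, time = 12
  J5 runs 3 units, time = 15
  J1 runs 2 units, time = 17
  J2 runs 3 units, time = 20
  J3 runs 3 units, time = 23
  J4 runs 3 units, time = 26
  J5 runs 3 units, time = 29
  J2 runs 3 units, time = 32
  J3 runs 3 units, time = 35
  J4 runs 3 units, time = 38
  J2 runs 3 units, time = 41
  J3 runs 1 units, time = 42
  J4 runs 3 units, time = 45
  J4 runs 3 units, time = 48
Finish times: [17, 41, 42, 48, 29]
Average turnaround = 177/5 = 35.4

35.4


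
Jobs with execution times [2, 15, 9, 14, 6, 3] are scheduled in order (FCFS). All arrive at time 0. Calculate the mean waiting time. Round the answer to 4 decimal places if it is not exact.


FCFS order (as given): [2, 15, 9, 14, 6, 3]
Waiting times:
  Job 1: wait = 0
  Job 2: wait = 2
  Job 3: wait = 17
  Job 4: wait = 26
  Job 5: wait = 40
  Job 6: wait = 46
Sum of waiting times = 131
Average waiting time = 131/6 = 21.8333

21.8333


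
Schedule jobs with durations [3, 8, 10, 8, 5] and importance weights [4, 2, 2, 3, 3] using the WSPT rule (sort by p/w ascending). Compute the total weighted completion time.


Compute p/w ratios and sort ascending (WSPT): [(3, 4), (5, 3), (8, 3), (8, 2), (10, 2)]
Compute weighted completion times:
  Job (p=3,w=4): C=3, w*C=4*3=12
  Job (p=5,w=3): C=8, w*C=3*8=24
  Job (p=8,w=3): C=16, w*C=3*16=48
  Job (p=8,w=2): C=24, w*C=2*24=48
  Job (p=10,w=2): C=34, w*C=2*34=68
Total weighted completion time = 200

200


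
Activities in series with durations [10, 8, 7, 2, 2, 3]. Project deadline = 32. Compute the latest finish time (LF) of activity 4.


LF(activity 4) = deadline - sum of successor durations
Successors: activities 5 through 6 with durations [2, 3]
Sum of successor durations = 5
LF = 32 - 5 = 27

27


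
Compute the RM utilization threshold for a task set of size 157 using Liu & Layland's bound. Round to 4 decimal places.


Compute 2^(1/157) = 1.0044247104
Subtract 1: 1.0044247104 - 1 = 0.0044247104
Multiply by n: 157 * 0.0044247104 = 0.6946795328
Round to 4 dp: 0.6947

0.6947


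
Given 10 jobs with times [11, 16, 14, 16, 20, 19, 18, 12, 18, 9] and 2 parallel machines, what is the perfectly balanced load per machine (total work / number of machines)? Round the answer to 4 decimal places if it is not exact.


Total processing time = 11 + 16 + 14 + 16 + 20 + 19 + 18 + 12 + 18 + 9 = 153
Number of machines = 2
Ideal balanced load = 153 / 2 = 76.5

76.5


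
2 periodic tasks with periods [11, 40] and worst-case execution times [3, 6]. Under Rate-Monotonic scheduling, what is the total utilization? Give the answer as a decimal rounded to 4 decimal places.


Compute individual utilizations (exact fractions):
  Task 1: C/T = 3/11 (approx. 0.2727)
  Task 2: C/T = 6/40 = 3/20 (approx. 0.15)
Total utilization U = 3/11 + 3/20 = 93/220
Rounded to 4 decimal places: U = 0.4227
RM (Liu & Layland) bound for 2 tasks = 0.828427; compare with U = 93/220 (approx. 0.422727)
U <= bound, so schedulable by RM sufficient condition.

0.4227


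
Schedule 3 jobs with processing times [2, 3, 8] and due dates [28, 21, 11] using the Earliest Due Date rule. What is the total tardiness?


Sort by due date (EDD order): [(8, 11), (3, 21), (2, 28)]
Compute completion times and tardiness:
  Job 1: p=8, d=11, C=8, tardiness=max(0,8-11)=0
  Job 2: p=3, d=21, C=11, tardiness=max(0,11-21)=0
  Job 3: p=2, d=28, C=13, tardiness=max(0,13-28)=0
Total tardiness = 0

0


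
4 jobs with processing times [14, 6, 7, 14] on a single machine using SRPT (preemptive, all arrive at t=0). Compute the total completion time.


Since all jobs arrive at t=0, SRPT equals SPT ordering.
SPT order: [6, 7, 14, 14]
Completion times:
  Job 1: p=6, C=6
  Job 2: p=7, C=13
  Job 3: p=14, C=27
  Job 4: p=14, C=41
Total completion time = 6 + 13 + 27 + 41 = 87

87


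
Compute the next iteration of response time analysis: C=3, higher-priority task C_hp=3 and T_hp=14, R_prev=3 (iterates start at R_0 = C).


R_next = C + ceil(R_prev / T_hp) * C_hp
ceil(3 / 14) = ceil(0.2143) = 1
Interference = 1 * 3 = 3
R_next = 3 + 3 = 6

6


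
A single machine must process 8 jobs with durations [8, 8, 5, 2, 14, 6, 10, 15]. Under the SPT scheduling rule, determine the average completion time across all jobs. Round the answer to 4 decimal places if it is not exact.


Sort jobs by processing time (SPT order): [2, 5, 6, 8, 8, 10, 14, 15]
Compute completion times sequentially:
  Job 1: processing = 2, completes at 2
  Job 2: processing = 5, completes at 7
  Job 3: processing = 6, completes at 13
  Job 4: processing = 8, completes at 21
  Job 5: processing = 8, completes at 29
  Job 6: processing = 10, completes at 39
  Job 7: processing = 14, completes at 53
  Job 8: processing = 15, completes at 68
Sum of completion times = 232
Average completion time = 232/8 = 29.0

29.0


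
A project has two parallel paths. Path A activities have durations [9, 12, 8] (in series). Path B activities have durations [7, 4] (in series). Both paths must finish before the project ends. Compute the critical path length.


Path A total = 9 + 12 + 8 = 29
Path B total = 7 + 4 = 11
Critical path = longest path = max(29, 11) = 29

29


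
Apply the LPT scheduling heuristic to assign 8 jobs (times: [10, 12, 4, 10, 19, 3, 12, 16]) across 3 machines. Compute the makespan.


Sort jobs in decreasing order (LPT): [19, 16, 12, 12, 10, 10, 4, 3]
Assign each job to the least loaded machine:
  Machine 1: jobs [19, 10], load = 29
  Machine 2: jobs [16, 10, 3], load = 29
  Machine 3: jobs [12, 12, 4], load = 28
Makespan = max load = 29

29


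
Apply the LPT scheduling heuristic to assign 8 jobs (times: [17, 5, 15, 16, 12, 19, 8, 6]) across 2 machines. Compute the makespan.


Sort jobs in decreasing order (LPT): [19, 17, 16, 15, 12, 8, 6, 5]
Assign each job to the least loaded machine:
  Machine 1: jobs [19, 15, 8, 6], load = 48
  Machine 2: jobs [17, 16, 12, 5], load = 50
Makespan = max load = 50

50


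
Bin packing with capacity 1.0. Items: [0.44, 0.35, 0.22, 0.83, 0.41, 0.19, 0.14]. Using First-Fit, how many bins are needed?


Place items sequentially using First-Fit:
  Item 0.44 -> new Bin 1
  Item 0.35 -> Bin 1 (now 0.79)
  Item 0.22 -> new Bin 2
  Item 0.83 -> new Bin 3
  Item 0.41 -> Bin 2 (now 0.63)
  Item 0.19 -> Bin 1 (now 0.98)
  Item 0.14 -> Bin 2 (now 0.77)
Total bins used = 3

3


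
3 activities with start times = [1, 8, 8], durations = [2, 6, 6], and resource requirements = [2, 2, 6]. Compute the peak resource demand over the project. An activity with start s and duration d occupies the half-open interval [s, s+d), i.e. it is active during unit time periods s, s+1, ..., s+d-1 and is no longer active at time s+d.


Each activity i is active on [start_i, start_i + duration_i).
Compute total resource usage per time slot:
  t=0: active resources = [], total = 0
  t=1: active resources = [2], total = 2
  t=2: active resources = [2], total = 2
  t=3: active resources = [], total = 0
  t=4: active resources = [], total = 0
  t=5: active resources = [], total = 0
  t=6: active resources = [], total = 0
  t=7: active resources = [], total = 0
  t=8: active resources = [2, 6], total = 8
  t=9: active resources = [2, 6], total = 8
  t=10: active resources = [2, 6], total = 8
  t=11: active resources = [2, 6], total = 8
  t=12: active resources = [2, 6], total = 8
  t=13: active resources = [2, 6], total = 8
Peak resource demand = 8

8


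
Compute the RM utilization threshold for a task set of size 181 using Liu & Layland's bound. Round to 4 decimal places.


Compute 2^(1/181) = 1.0038368845
Subtract 1: 1.0038368845 - 1 = 0.0038368845
Multiply by n: 181 * 0.0038368845 = 0.6944760945
Round to 4 dp: 0.6945

0.6945


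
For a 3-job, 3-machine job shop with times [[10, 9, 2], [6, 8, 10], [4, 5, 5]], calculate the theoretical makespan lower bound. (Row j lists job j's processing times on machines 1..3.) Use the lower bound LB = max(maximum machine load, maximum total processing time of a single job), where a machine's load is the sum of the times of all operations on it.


Machine loads:
  Machine 1: 10 + 6 + 4 = 20
  Machine 2: 9 + 8 + 5 = 22
  Machine 3: 2 + 10 + 5 = 17
Max machine load = 22
Job totals:
  Job 1: 21
  Job 2: 24
  Job 3: 14
Max job total = 24
Lower bound = max(22, 24) = 24

24


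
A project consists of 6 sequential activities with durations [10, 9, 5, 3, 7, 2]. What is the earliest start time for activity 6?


Activity 6 starts after activities 1 through 5 complete.
Predecessor durations: [10, 9, 5, 3, 7]
ES = 10 + 9 + 5 + 3 + 7 = 34

34


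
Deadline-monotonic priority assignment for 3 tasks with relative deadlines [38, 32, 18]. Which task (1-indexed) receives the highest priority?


Sort tasks by relative deadline (ascending):
  Task 3: deadline = 18
  Task 2: deadline = 32
  Task 1: deadline = 38
Priority order (highest first): [3, 2, 1]
Highest priority task = 3

3


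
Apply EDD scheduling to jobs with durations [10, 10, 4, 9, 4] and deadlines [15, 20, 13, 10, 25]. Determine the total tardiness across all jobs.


Sort by due date (EDD order): [(9, 10), (4, 13), (10, 15), (10, 20), (4, 25)]
Compute completion times and tardiness:
  Job 1: p=9, d=10, C=9, tardiness=max(0,9-10)=0
  Job 2: p=4, d=13, C=13, tardiness=max(0,13-13)=0
  Job 3: p=10, d=15, C=23, tardiness=max(0,23-15)=8
  Job 4: p=10, d=20, C=33, tardiness=max(0,33-20)=13
  Job 5: p=4, d=25, C=37, tardiness=max(0,37-25)=12
Total tardiness = 33

33


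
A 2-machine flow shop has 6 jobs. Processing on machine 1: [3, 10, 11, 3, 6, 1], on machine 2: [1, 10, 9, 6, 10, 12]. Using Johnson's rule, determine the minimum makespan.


Apply Johnson's rule:
  Group 1 (a <= b): [(6, 1, 12), (4, 3, 6), (5, 6, 10), (2, 10, 10)]
  Group 2 (a > b): [(3, 11, 9), (1, 3, 1)]
Optimal job order: [6, 4, 5, 2, 3, 1]
Schedule:
  Job 6: M1 done at 1, M2 done at 13
  Job 4: M1 done at 4, M2 done at 19
  Job 5: M1 done at 10, M2 done at 29
  Job 2: M1 done at 20, M2 done at 39
  Job 3: M1 done at 31, M2 done at 48
  Job 1: M1 done at 34, M2 done at 49
Makespan = 49

49


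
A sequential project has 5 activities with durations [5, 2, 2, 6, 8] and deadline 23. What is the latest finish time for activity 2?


LF(activity 2) = deadline - sum of successor durations
Successors: activities 3 through 5 with durations [2, 6, 8]
Sum of successor durations = 16
LF = 23 - 16 = 7

7


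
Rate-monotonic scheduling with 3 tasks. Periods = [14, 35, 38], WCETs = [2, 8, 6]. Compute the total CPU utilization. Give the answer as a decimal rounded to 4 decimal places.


Compute individual utilizations (exact fractions):
  Task 1: C/T = 2/14 = 1/7 (approx. 0.1429)
  Task 2: C/T = 8/35 (approx. 0.2286)
  Task 3: C/T = 6/38 = 3/19 (approx. 0.1579)
Total utilization U = 1/7 + 8/35 + 3/19 = 352/665
Rounded to 4 decimal places: U = 0.5293
RM (Liu & Layland) bound for 3 tasks = 0.779763; compare with U = 352/665 (approx. 0.529323)
U <= bound, so schedulable by RM sufficient condition.

0.5293


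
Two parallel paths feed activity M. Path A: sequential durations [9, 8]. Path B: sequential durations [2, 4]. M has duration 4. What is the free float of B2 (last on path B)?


ES(B2) = sum of predecessors on chain B = 2
EF(B2) = ES + duration = 2 + 4 = 6
Successor of B2 is M. ES(M) = max(sum(A), sum(B)) = max(17, 6) = 17
Free float = ES(successor) - EF(current) = 17 - 6 = 11

11


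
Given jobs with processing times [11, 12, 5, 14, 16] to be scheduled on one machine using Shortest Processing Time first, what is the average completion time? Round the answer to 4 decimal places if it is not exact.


Sort jobs by processing time (SPT order): [5, 11, 12, 14, 16]
Compute completion times sequentially:
  Job 1: processing = 5, completes at 5
  Job 2: processing = 11, completes at 16
  Job 3: processing = 12, completes at 28
  Job 4: processing = 14, completes at 42
  Job 5: processing = 16, completes at 58
Sum of completion times = 149
Average completion time = 149/5 = 29.8

29.8


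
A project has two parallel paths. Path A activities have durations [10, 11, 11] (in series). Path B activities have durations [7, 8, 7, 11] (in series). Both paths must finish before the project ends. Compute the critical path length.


Path A total = 10 + 11 + 11 = 32
Path B total = 7 + 8 + 7 + 11 = 33
Critical path = longest path = max(32, 33) = 33

33


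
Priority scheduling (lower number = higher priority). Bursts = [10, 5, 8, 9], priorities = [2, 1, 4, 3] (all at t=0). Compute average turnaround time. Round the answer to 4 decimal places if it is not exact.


Sort by priority (ascending = highest first):
Order: [(1, 5), (2, 10), (3, 9), (4, 8)]
Completion times:
  Priority 1, burst=5, C=5
  Priority 2, burst=10, C=15
  Priority 3, burst=9, C=24
  Priority 4, burst=8, C=32
Average turnaround = 76/4 = 19.0

19.0


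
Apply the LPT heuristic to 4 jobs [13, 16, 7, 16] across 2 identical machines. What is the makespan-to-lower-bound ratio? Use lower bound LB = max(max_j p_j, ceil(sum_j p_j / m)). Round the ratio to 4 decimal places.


LPT order: [16, 16, 13, 7]
Machine loads after assignment: [29, 23]
LPT makespan = 29
Lower bound = max(max_job, ceil(total/2)) = max(16, 26) = 26
Ratio = 29 / 26 = 1.1154

1.1154


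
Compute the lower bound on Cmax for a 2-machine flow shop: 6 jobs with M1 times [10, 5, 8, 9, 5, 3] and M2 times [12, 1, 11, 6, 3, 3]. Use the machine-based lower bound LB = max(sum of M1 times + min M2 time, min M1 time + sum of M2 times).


LB1 = sum(M1 times) + min(M2 times) = 40 + 1 = 41
LB2 = min(M1 times) + sum(M2 times) = 3 + 36 = 39
Lower bound = max(LB1, LB2) = max(41, 39) = 41

41


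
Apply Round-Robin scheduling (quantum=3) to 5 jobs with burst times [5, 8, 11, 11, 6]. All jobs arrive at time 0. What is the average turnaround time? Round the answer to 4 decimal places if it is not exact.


Time quantum = 3
Execution trace:
  J1 runs 3 units, time = 3
  J2 runs 3 units, time = 6
  J3 runs 3 units, time = 9
  J4 runs 3 units, time = 12
  J5 runs 3 units, time = 15
  J1 runs 2 units, time = 17
  J2 runs 3 units, time = 20
  J3 runs 3 units, time = 23
  J4 runs 3 units, time = 26
  J5 runs 3 units, time = 29
  J2 runs 2 units, time = 31
  J3 runs 3 units, time = 34
  J4 runs 3 units, time = 37
  J3 runs 2 units, time = 39
  J4 runs 2 units, time = 41
Finish times: [17, 31, 39, 41, 29]
Average turnaround = 157/5 = 31.4

31.4


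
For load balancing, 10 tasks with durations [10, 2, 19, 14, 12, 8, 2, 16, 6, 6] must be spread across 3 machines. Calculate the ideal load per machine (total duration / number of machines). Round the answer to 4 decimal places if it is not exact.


Total processing time = 10 + 2 + 19 + 14 + 12 + 8 + 2 + 16 + 6 + 6 = 95
Number of machines = 3
Ideal balanced load = 95 / 3 = 31.6667

31.6667


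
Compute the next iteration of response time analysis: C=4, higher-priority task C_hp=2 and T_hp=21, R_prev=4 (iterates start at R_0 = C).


R_next = C + ceil(R_prev / T_hp) * C_hp
ceil(4 / 21) = ceil(0.1905) = 1
Interference = 1 * 2 = 2
R_next = 4 + 2 = 6

6


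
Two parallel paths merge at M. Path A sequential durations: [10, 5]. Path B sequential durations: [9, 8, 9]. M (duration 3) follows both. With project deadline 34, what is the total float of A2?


Forward pass: ES(A2) = sum of predecessors on chain A = 10
EF = ES + duration = 10 + 5 = 15
Backward pass: LF(M) = deadline = 34; LS(M) = 34 - 3 = 31
LF(A2) = LS(M) - sum(successors on chain A) = 31 - 0 = 31
LS = LF - duration = 31 - 5 = 26
Total float = LS - ES = 26 - 10 = 16

16


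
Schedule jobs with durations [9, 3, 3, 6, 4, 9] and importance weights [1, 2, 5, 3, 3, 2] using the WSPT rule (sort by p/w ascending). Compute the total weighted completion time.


Compute p/w ratios and sort ascending (WSPT): [(3, 5), (4, 3), (3, 2), (6, 3), (9, 2), (9, 1)]
Compute weighted completion times:
  Job (p=3,w=5): C=3, w*C=5*3=15
  Job (p=4,w=3): C=7, w*C=3*7=21
  Job (p=3,w=2): C=10, w*C=2*10=20
  Job (p=6,w=3): C=16, w*C=3*16=48
  Job (p=9,w=2): C=25, w*C=2*25=50
  Job (p=9,w=1): C=34, w*C=1*34=34
Total weighted completion time = 188

188


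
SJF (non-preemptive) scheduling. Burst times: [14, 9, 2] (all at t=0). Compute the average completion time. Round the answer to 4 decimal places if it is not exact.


SJF order (ascending): [2, 9, 14]
Completion times:
  Job 1: burst=2, C=2
  Job 2: burst=9, C=11
  Job 3: burst=14, C=25
Average completion = 38/3 = 12.6667

12.6667


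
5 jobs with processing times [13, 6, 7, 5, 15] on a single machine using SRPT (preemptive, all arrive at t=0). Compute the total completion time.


Since all jobs arrive at t=0, SRPT equals SPT ordering.
SPT order: [5, 6, 7, 13, 15]
Completion times:
  Job 1: p=5, C=5
  Job 2: p=6, C=11
  Job 3: p=7, C=18
  Job 4: p=13, C=31
  Job 5: p=15, C=46
Total completion time = 5 + 11 + 18 + 31 + 46 = 111

111


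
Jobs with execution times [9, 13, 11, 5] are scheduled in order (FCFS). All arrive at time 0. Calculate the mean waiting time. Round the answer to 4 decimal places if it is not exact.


FCFS order (as given): [9, 13, 11, 5]
Waiting times:
  Job 1: wait = 0
  Job 2: wait = 9
  Job 3: wait = 22
  Job 4: wait = 33
Sum of waiting times = 64
Average waiting time = 64/4 = 16.0

16.0


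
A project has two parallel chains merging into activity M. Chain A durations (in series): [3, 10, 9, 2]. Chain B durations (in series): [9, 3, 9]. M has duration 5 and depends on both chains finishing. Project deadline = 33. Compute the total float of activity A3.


Forward pass: ES(A3) = sum of predecessors on chain A = 13
EF = ES + duration = 13 + 9 = 22
Backward pass: LF(M) = deadline = 33; LS(M) = 33 - 5 = 28
LF(A3) = LS(M) - sum(successors on chain A) = 28 - 2 = 26
LS = LF - duration = 26 - 9 = 17
Total float = LS - ES = 17 - 13 = 4

4


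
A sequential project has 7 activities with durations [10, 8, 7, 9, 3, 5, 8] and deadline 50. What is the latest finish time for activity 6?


LF(activity 6) = deadline - sum of successor durations
Successors: activities 7 through 7 with durations [8]
Sum of successor durations = 8
LF = 50 - 8 = 42

42


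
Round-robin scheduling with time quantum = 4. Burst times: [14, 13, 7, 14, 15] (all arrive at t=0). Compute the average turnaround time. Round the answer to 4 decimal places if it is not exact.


Time quantum = 4
Execution trace:
  J1 runs 4 units, time = 4
  J2 runs 4 units, time = 8
  J3 runs 4 units, time = 12
  J4 runs 4 units, time = 16
  J5 runs 4 units, time = 20
  J1 runs 4 units, time = 24
  J2 runs 4 units, time = 28
  J3 runs 3 units, time = 31
  J4 runs 4 units, time = 35
  J5 runs 4 units, time = 39
  J1 runs 4 units, time = 43
  J2 runs 4 units, time = 47
  J4 runs 4 units, time = 51
  J5 runs 4 units, time = 55
  J1 runs 2 units, time = 57
  J2 runs 1 units, time = 58
  J4 runs 2 units, time = 60
  J5 runs 3 units, time = 63
Finish times: [57, 58, 31, 60, 63]
Average turnaround = 269/5 = 53.8

53.8


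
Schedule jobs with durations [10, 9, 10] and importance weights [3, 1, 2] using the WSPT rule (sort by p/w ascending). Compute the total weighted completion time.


Compute p/w ratios and sort ascending (WSPT): [(10, 3), (10, 2), (9, 1)]
Compute weighted completion times:
  Job (p=10,w=3): C=10, w*C=3*10=30
  Job (p=10,w=2): C=20, w*C=2*20=40
  Job (p=9,w=1): C=29, w*C=1*29=29
Total weighted completion time = 99

99


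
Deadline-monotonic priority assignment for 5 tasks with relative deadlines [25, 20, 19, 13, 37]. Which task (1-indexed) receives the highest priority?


Sort tasks by relative deadline (ascending):
  Task 4: deadline = 13
  Task 3: deadline = 19
  Task 2: deadline = 20
  Task 1: deadline = 25
  Task 5: deadline = 37
Priority order (highest first): [4, 3, 2, 1, 5]
Highest priority task = 4

4


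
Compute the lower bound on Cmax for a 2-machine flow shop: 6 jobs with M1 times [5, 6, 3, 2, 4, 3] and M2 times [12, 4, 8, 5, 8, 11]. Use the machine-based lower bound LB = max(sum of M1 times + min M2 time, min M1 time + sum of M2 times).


LB1 = sum(M1 times) + min(M2 times) = 23 + 4 = 27
LB2 = min(M1 times) + sum(M2 times) = 2 + 48 = 50
Lower bound = max(LB1, LB2) = max(27, 50) = 50

50


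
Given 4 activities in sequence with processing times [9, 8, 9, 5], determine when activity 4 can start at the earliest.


Activity 4 starts after activities 1 through 3 complete.
Predecessor durations: [9, 8, 9]
ES = 9 + 8 + 9 = 26

26


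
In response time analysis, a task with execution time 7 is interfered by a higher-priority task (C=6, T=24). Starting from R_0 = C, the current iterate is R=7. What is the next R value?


R_next = C + ceil(R_prev / T_hp) * C_hp
ceil(7 / 24) = ceil(0.2917) = 1
Interference = 1 * 6 = 6
R_next = 7 + 6 = 13

13


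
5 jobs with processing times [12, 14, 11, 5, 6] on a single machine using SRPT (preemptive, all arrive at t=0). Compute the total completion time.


Since all jobs arrive at t=0, SRPT equals SPT ordering.
SPT order: [5, 6, 11, 12, 14]
Completion times:
  Job 1: p=5, C=5
  Job 2: p=6, C=11
  Job 3: p=11, C=22
  Job 4: p=12, C=34
  Job 5: p=14, C=48
Total completion time = 5 + 11 + 22 + 34 + 48 = 120

120


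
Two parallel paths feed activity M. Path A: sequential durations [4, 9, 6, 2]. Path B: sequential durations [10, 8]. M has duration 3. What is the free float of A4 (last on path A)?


ES(A4) = sum of predecessors on chain A = 19
EF(A4) = ES + duration = 19 + 2 = 21
Successor of A4 is M. ES(M) = max(sum(A), sum(B)) = max(21, 18) = 21
Free float = ES(successor) - EF(current) = 21 - 21 = 0

0


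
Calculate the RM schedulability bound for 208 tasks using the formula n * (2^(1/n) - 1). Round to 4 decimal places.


Compute 2^(1/208) = 1.0033379971
Subtract 1: 1.0033379971 - 1 = 0.0033379971
Multiply by n: 208 * 0.0033379971 = 0.6943033968
Round to 4 dp: 0.6943

0.6943


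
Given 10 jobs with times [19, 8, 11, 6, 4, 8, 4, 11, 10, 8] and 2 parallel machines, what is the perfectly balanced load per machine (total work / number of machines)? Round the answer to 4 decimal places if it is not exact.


Total processing time = 19 + 8 + 11 + 6 + 4 + 8 + 4 + 11 + 10 + 8 = 89
Number of machines = 2
Ideal balanced load = 89 / 2 = 44.5

44.5


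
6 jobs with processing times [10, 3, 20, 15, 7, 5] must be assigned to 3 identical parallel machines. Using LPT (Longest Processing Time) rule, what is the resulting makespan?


Sort jobs in decreasing order (LPT): [20, 15, 10, 7, 5, 3]
Assign each job to the least loaded machine:
  Machine 1: jobs [20], load = 20
  Machine 2: jobs [15, 5], load = 20
  Machine 3: jobs [10, 7, 3], load = 20
Makespan = max load = 20

20


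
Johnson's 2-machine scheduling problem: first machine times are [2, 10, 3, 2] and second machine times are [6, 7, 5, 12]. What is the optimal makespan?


Apply Johnson's rule:
  Group 1 (a <= b): [(1, 2, 6), (4, 2, 12), (3, 3, 5)]
  Group 2 (a > b): [(2, 10, 7)]
Optimal job order: [1, 4, 3, 2]
Schedule:
  Job 1: M1 done at 2, M2 done at 8
  Job 4: M1 done at 4, M2 done at 20
  Job 3: M1 done at 7, M2 done at 25
  Job 2: M1 done at 17, M2 done at 32
Makespan = 32

32


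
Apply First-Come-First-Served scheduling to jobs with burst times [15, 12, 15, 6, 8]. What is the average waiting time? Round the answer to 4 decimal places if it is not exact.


FCFS order (as given): [15, 12, 15, 6, 8]
Waiting times:
  Job 1: wait = 0
  Job 2: wait = 15
  Job 3: wait = 27
  Job 4: wait = 42
  Job 5: wait = 48
Sum of waiting times = 132
Average waiting time = 132/5 = 26.4

26.4


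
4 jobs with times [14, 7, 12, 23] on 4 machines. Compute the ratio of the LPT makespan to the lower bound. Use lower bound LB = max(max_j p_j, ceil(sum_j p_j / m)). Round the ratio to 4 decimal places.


LPT order: [23, 14, 12, 7]
Machine loads after assignment: [23, 14, 12, 7]
LPT makespan = 23
Lower bound = max(max_job, ceil(total/4)) = max(23, 14) = 23
Ratio = 23 / 23 = 1.0

1.0


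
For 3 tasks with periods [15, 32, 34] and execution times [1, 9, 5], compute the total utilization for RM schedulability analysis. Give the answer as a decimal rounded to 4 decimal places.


Compute individual utilizations (exact fractions):
  Task 1: C/T = 1/15 (approx. 0.0667)
  Task 2: C/T = 9/32 (approx. 0.2813)
  Task 3: C/T = 5/34 (approx. 0.1471)
Total utilization U = 1/15 + 9/32 + 5/34 = 4039/8160
Rounded to 4 decimal places: U = 0.4950
RM (Liu & Layland) bound for 3 tasks = 0.779763; compare with U = 4039/8160 (approx. 0.494975)
U <= bound, so schedulable by RM sufficient condition.

0.4950


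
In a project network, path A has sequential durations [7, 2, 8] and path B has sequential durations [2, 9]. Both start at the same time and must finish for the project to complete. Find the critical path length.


Path A total = 7 + 2 + 8 = 17
Path B total = 2 + 9 = 11
Critical path = longest path = max(17, 11) = 17

17


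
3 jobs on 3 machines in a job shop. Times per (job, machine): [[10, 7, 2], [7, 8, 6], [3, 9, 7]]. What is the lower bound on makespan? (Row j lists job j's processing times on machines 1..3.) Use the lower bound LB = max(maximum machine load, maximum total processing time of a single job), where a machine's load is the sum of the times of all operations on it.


Machine loads:
  Machine 1: 10 + 7 + 3 = 20
  Machine 2: 7 + 8 + 9 = 24
  Machine 3: 2 + 6 + 7 = 15
Max machine load = 24
Job totals:
  Job 1: 19
  Job 2: 21
  Job 3: 19
Max job total = 21
Lower bound = max(24, 21) = 24

24


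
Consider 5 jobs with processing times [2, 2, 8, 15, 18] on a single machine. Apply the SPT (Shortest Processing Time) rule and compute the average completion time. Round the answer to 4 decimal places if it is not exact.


Sort jobs by processing time (SPT order): [2, 2, 8, 15, 18]
Compute completion times sequentially:
  Job 1: processing = 2, completes at 2
  Job 2: processing = 2, completes at 4
  Job 3: processing = 8, completes at 12
  Job 4: processing = 15, completes at 27
  Job 5: processing = 18, completes at 45
Sum of completion times = 90
Average completion time = 90/5 = 18.0

18.0


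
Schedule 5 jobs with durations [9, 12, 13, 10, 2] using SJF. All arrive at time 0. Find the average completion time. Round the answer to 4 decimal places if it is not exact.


SJF order (ascending): [2, 9, 10, 12, 13]
Completion times:
  Job 1: burst=2, C=2
  Job 2: burst=9, C=11
  Job 3: burst=10, C=21
  Job 4: burst=12, C=33
  Job 5: burst=13, C=46
Average completion = 113/5 = 22.6

22.6


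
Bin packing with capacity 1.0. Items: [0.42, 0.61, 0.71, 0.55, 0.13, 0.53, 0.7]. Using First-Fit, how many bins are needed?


Place items sequentially using First-Fit:
  Item 0.42 -> new Bin 1
  Item 0.61 -> new Bin 2
  Item 0.71 -> new Bin 3
  Item 0.55 -> Bin 1 (now 0.97)
  Item 0.13 -> Bin 2 (now 0.74)
  Item 0.53 -> new Bin 4
  Item 0.7 -> new Bin 5
Total bins used = 5

5


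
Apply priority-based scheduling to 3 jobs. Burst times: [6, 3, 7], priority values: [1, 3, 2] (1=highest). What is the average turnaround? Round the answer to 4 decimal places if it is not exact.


Sort by priority (ascending = highest first):
Order: [(1, 6), (2, 7), (3, 3)]
Completion times:
  Priority 1, burst=6, C=6
  Priority 2, burst=7, C=13
  Priority 3, burst=3, C=16
Average turnaround = 35/3 = 11.6667

11.6667


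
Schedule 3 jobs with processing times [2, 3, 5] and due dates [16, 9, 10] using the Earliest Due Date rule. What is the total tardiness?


Sort by due date (EDD order): [(3, 9), (5, 10), (2, 16)]
Compute completion times and tardiness:
  Job 1: p=3, d=9, C=3, tardiness=max(0,3-9)=0
  Job 2: p=5, d=10, C=8, tardiness=max(0,8-10)=0
  Job 3: p=2, d=16, C=10, tardiness=max(0,10-16)=0
Total tardiness = 0

0


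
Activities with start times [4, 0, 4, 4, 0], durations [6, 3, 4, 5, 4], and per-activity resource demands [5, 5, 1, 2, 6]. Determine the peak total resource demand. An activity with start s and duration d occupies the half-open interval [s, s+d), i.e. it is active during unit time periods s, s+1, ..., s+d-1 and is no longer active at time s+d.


Each activity i is active on [start_i, start_i + duration_i).
Compute total resource usage per time slot:
  t=0: active resources = [5, 6], total = 11
  t=1: active resources = [5, 6], total = 11
  t=2: active resources = [5, 6], total = 11
  t=3: active resources = [6], total = 6
  t=4: active resources = [5, 1, 2], total = 8
  t=5: active resources = [5, 1, 2], total = 8
  t=6: active resources = [5, 1, 2], total = 8
  t=7: active resources = [5, 1, 2], total = 8
  t=8: active resources = [5, 2], total = 7
  t=9: active resources = [5], total = 5
Peak resource demand = 11

11


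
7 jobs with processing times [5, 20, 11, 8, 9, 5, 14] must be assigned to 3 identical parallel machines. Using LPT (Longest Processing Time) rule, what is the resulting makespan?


Sort jobs in decreasing order (LPT): [20, 14, 11, 9, 8, 5, 5]
Assign each job to the least loaded machine:
  Machine 1: jobs [20, 5], load = 25
  Machine 2: jobs [14, 8], load = 22
  Machine 3: jobs [11, 9, 5], load = 25
Makespan = max load = 25

25


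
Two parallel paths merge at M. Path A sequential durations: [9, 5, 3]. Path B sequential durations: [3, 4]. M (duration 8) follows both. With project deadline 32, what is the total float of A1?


Forward pass: ES(A1) = sum of predecessors on chain A = 0
EF = ES + duration = 0 + 9 = 9
Backward pass: LF(M) = deadline = 32; LS(M) = 32 - 8 = 24
LF(A1) = LS(M) - sum(successors on chain A) = 24 - 8 = 16
LS = LF - duration = 16 - 9 = 7
Total float = LS - ES = 7 - 0 = 7

7


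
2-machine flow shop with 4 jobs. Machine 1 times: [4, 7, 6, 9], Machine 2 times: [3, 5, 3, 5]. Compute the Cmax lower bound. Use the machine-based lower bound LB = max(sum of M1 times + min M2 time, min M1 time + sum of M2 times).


LB1 = sum(M1 times) + min(M2 times) = 26 + 3 = 29
LB2 = min(M1 times) + sum(M2 times) = 4 + 16 = 20
Lower bound = max(LB1, LB2) = max(29, 20) = 29

29


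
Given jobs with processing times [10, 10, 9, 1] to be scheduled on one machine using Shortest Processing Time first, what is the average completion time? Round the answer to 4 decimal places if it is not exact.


Sort jobs by processing time (SPT order): [1, 9, 10, 10]
Compute completion times sequentially:
  Job 1: processing = 1, completes at 1
  Job 2: processing = 9, completes at 10
  Job 3: processing = 10, completes at 20
  Job 4: processing = 10, completes at 30
Sum of completion times = 61
Average completion time = 61/4 = 15.25

15.25


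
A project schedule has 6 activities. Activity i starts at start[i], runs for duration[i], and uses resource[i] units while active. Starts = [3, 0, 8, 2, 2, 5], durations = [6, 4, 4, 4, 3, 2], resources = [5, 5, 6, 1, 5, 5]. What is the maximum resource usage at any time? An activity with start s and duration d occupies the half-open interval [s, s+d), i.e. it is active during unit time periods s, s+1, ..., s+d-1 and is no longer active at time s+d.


Each activity i is active on [start_i, start_i + duration_i).
Compute total resource usage per time slot:
  t=0: active resources = [5], total = 5
  t=1: active resources = [5], total = 5
  t=2: active resources = [5, 1, 5], total = 11
  t=3: active resources = [5, 5, 1, 5], total = 16
  t=4: active resources = [5, 1, 5], total = 11
  t=5: active resources = [5, 1, 5], total = 11
  t=6: active resources = [5, 5], total = 10
  t=7: active resources = [5], total = 5
  t=8: active resources = [5, 6], total = 11
  t=9: active resources = [6], total = 6
  t=10: active resources = [6], total = 6
  t=11: active resources = [6], total = 6
Peak resource demand = 16

16


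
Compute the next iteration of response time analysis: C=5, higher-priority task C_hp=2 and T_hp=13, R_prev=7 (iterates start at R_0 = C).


R_next = C + ceil(R_prev / T_hp) * C_hp
ceil(7 / 13) = ceil(0.5385) = 1
Interference = 1 * 2 = 2
R_next = 5 + 2 = 7
R_next = R_prev, so the iteration has converged (response time = 7).

7


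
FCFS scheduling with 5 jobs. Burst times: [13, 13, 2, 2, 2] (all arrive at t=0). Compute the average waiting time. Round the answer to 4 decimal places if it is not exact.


FCFS order (as given): [13, 13, 2, 2, 2]
Waiting times:
  Job 1: wait = 0
  Job 2: wait = 13
  Job 3: wait = 26
  Job 4: wait = 28
  Job 5: wait = 30
Sum of waiting times = 97
Average waiting time = 97/5 = 19.4

19.4


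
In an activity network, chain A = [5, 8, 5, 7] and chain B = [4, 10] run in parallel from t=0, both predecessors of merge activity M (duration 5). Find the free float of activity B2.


ES(B2) = sum of predecessors on chain B = 4
EF(B2) = ES + duration = 4 + 10 = 14
Successor of B2 is M. ES(M) = max(sum(A), sum(B)) = max(25, 14) = 25
Free float = ES(successor) - EF(current) = 25 - 14 = 11

11


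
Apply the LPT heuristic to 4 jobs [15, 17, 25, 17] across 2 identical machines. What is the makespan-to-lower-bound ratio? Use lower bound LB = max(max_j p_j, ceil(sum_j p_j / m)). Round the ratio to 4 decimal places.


LPT order: [25, 17, 17, 15]
Machine loads after assignment: [40, 34]
LPT makespan = 40
Lower bound = max(max_job, ceil(total/2)) = max(25, 37) = 37
Ratio = 40 / 37 = 1.0811

1.0811


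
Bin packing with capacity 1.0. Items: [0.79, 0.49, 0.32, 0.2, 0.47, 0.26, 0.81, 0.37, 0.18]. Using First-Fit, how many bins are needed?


Place items sequentially using First-Fit:
  Item 0.79 -> new Bin 1
  Item 0.49 -> new Bin 2
  Item 0.32 -> Bin 2 (now 0.81)
  Item 0.2 -> Bin 1 (now 0.99)
  Item 0.47 -> new Bin 3
  Item 0.26 -> Bin 3 (now 0.73)
  Item 0.81 -> new Bin 4
  Item 0.37 -> new Bin 5
  Item 0.18 -> Bin 2 (now 0.99)
Total bins used = 5

5


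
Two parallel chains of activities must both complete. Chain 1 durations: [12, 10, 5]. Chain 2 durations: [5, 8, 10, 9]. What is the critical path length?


Path A total = 12 + 10 + 5 = 27
Path B total = 5 + 8 + 10 + 9 = 32
Critical path = longest path = max(27, 32) = 32

32


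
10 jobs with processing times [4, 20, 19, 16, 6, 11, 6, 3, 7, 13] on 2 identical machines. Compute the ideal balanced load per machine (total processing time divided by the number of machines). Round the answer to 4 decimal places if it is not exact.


Total processing time = 4 + 20 + 19 + 16 + 6 + 11 + 6 + 3 + 7 + 13 = 105
Number of machines = 2
Ideal balanced load = 105 / 2 = 52.5

52.5


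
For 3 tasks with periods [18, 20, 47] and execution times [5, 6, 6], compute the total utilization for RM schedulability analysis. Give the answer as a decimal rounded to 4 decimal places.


Compute individual utilizations (exact fractions):
  Task 1: C/T = 5/18 (approx. 0.2778)
  Task 2: C/T = 6/20 = 3/10 (approx. 0.3)
  Task 3: C/T = 6/47 (approx. 0.1277)
Total utilization U = 5/18 + 3/10 + 6/47 = 1492/2115
Rounded to 4 decimal places: U = 0.7054
RM (Liu & Layland) bound for 3 tasks = 0.779763; compare with U = 1492/2115 (approx. 0.705437)
U <= bound, so schedulable by RM sufficient condition.

0.7054


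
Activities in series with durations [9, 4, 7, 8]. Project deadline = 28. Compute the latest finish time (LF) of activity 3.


LF(activity 3) = deadline - sum of successor durations
Successors: activities 4 through 4 with durations [8]
Sum of successor durations = 8
LF = 28 - 8 = 20

20


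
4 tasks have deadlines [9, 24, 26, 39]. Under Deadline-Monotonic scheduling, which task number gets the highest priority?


Sort tasks by relative deadline (ascending):
  Task 1: deadline = 9
  Task 2: deadline = 24
  Task 3: deadline = 26
  Task 4: deadline = 39
Priority order (highest first): [1, 2, 3, 4]
Highest priority task = 1

1


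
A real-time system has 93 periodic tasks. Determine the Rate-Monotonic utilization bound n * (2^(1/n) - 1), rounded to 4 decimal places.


Compute 2^(1/93) = 1.0074810397
Subtract 1: 1.0074810397 - 1 = 0.0074810397
Multiply by n: 93 * 0.0074810397 = 0.6957366921
Round to 4 dp: 0.6957

0.6957
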